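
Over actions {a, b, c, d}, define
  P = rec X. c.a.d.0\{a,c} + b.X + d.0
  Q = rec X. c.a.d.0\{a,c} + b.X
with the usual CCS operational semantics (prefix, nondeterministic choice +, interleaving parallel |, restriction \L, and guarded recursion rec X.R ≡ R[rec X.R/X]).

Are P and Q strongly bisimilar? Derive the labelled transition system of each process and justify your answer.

Reachable graph of P (5 states):
  u0 = rec X. c.a.d.0\{a,c} + b.X + d.0 → --b--▸ u0, --c--▸ u1, --d--▸ u2
  u1 = a.d.0\{a,c} → --a--▸ u3
  u2 = 0 → (no moves)
  u3 = d.0\{a,c} → --d--▸ u4
  u4 = 0\{a,c} → (no moves)
Reachable graph of Q (4 states):
  v0 = rec X. c.a.d.0\{a,c} + b.X → --b--▸ v0, --c--▸ v1
  v1 = a.d.0\{a,c} → --a--▸ v2
  v2 = d.0\{a,c} → --d--▸ v3
  v3 = 0\{a,c} → (no moves)
Coarsest stable partition (strong bisimilarity classes):
  B0 = {u0}
  B1 = {u1, v1}
  B2 = {u3, v2}
  B3 = {u2, u4, v3}
  B4 = {v0}
u0 ∈ B0, v0 ∈ B4 → different blocks

not bisimilar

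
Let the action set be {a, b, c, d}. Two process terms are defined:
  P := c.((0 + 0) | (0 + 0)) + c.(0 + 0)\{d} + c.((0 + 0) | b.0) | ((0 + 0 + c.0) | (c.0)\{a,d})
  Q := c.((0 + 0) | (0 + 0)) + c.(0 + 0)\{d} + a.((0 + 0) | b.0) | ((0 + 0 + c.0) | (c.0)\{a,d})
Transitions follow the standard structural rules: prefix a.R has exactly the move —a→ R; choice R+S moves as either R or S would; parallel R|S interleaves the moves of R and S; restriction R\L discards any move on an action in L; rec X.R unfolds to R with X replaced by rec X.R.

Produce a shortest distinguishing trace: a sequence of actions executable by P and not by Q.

cb

LTS(P): 14 reachable states
  u0 = c.((0 + 0) | (0 + 0)) + c.(0 + 0)\{d} + c.((0 + 0) | b.0) | ((0 + 0 + c.0) | (c.0)\{a,d}) | ··c··> u1, ··c··> u2, ··c··> u3, ··c··> u4, ··c··> u5
  u1 = (0 + 0) | (0 + 0) | (no moves)
  u2 = (0 + 0) | b.0 | ((0 + 0 + c.0) | (c.0)\{a,d}) | ··b··> u6, ··c··> u7, ··c··> u8
  u3 = (0 + 0)\{d} | (no moves)
  u4 = c.((0 + 0) | b.0) | ((0 + 0 + c.0) | 0\{a,d}) | ··c··> u7, ··c··> u9
  u5 = c.((0 + 0) | b.0) | (0 | (c.0)\{a,d}) | ··c··> u8, ··c··> u9
  u6 = (0 + 0) | 0 | ((0 + 0 + c.0) | (c.0)\{a,d}) | ··c··> u10, ··c··> u11
  u7 = (0 + 0) | b.0 | ((0 + 0 + c.0) | 0\{a,d}) | ··b··> u10, ··c··> u12
  u8 = (0 + 0) | b.0 | (0 | (c.0)\{a,d}) | ··b··> u11, ··c··> u12
  u9 = c.((0 + 0) | b.0) | (0 | 0\{a,d}) | ··c··> u12
  u10 = (0 + 0) | 0 | ((0 + 0 + c.0) | 0\{a,d}) | ··c··> u13
  u11 = (0 + 0) | 0 | (0 | (c.0)\{a,d}) | ··c··> u13
  u12 = (0 + 0) | b.0 | (0 | 0\{a,d}) | ··b··> u13
  u13 = (0 + 0) | 0 | (0 | 0\{a,d}) | (no moves)
LTS(Q): 14 reachable states
  v0 = c.((0 + 0) | (0 + 0)) + c.(0 + 0)\{d} + a.((0 + 0) | b.0) | ((0 + 0 + c.0) | (c.0)\{a,d}) | ··a··> v1, ··c··> v2, ··c··> v3, ··c··> v4, ··c··> v5
  v1 = (0 + 0) | b.0 | ((0 + 0 + c.0) | (c.0)\{a,d}) | ··b··> v6, ··c··> v7, ··c··> v8
  v2 = (0 + 0) | (0 + 0) | (no moves)
  v3 = (0 + 0)\{d} | (no moves)
  v4 = a.((0 + 0) | b.0) | ((0 + 0 + c.0) | 0\{a,d}) | ··a··> v7, ··c··> v9
  v5 = a.((0 + 0) | b.0) | (0 | (c.0)\{a,d}) | ··a··> v8, ··c··> v9
  v6 = (0 + 0) | 0 | ((0 + 0 + c.0) | (c.0)\{a,d}) | ··c··> v10, ··c··> v11
  v7 = (0 + 0) | b.0 | ((0 + 0 + c.0) | 0\{a,d}) | ··b··> v10, ··c··> v12
  v8 = (0 + 0) | b.0 | (0 | (c.0)\{a,d}) | ··b··> v11, ··c··> v12
  v9 = a.((0 + 0) | b.0) | (0 | 0\{a,d}) | ··a··> v12
  v10 = (0 + 0) | 0 | ((0 + 0 + c.0) | 0\{a,d}) | ··c··> v13
  v11 = (0 + 0) | 0 | (0 | (c.0)\{a,d}) | ··c··> v13
  v12 = (0 + 0) | b.0 | (0 | 0\{a,d}) | ··b··> v13
  v13 = (0 + 0) | 0 | (0 | 0\{a,d}) | (no moves)
Run σ = ⟨cb⟩ on P: start {u0}
  [1] c ⇒ {u1, u2, u3, u4, u5}
  [2] b ⇒ {u6}
  — P admits the full trace.
Run σ = ⟨cb⟩ on Q: start {v0}
  [1] c ⇒ {v2, v3, v4, v5}
  [2] b ⇒ no successor for Q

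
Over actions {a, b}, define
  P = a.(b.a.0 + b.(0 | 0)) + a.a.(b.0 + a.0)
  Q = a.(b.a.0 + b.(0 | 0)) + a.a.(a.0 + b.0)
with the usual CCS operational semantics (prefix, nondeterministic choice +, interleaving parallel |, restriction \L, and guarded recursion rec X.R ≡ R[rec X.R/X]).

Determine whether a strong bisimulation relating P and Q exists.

P's transition system — 7 states:
  s0 = a.(b.a.0 + b.(0 | 0)) + a.a.(b.0 + a.0) → -a-> s1, -a-> s2
  s1 = a.(b.0 + a.0) → -a-> s3
  s2 = b.a.0 + b.(0 | 0) → -b-> s4, -b-> s5
  s3 = b.0 + a.0 → -a-> s6, -b-> s6
  s4 = 0 | 0 → (no moves)
  s5 = a.0 → -a-> s6
  s6 = 0 → (no moves)
Q's transition system — 7 states:
  t0 = a.(b.a.0 + b.(0 | 0)) + a.a.(a.0 + b.0) → -a-> t1, -a-> t2
  t1 = a.(a.0 + b.0) → -a-> t3
  t2 = b.a.0 + b.(0 | 0) → -b-> t4, -b-> t5
  t3 = a.0 + b.0 → -a-> t6, -b-> t6
  t4 = 0 | 0 → (no moves)
  t5 = a.0 → -a-> t6
  t6 = 0 → (no moves)
Partition-refinement fixed point:
  B0 = {s0, t0}
  B1 = {s2, t2}
  B2 = {s5, t5}
  B3 = {s4, s6, t4, t6}
  B4 = {s1, t1}
  B5 = {s3, t3}
s0 ∈ B0, t0 ∈ B0 → same block

YES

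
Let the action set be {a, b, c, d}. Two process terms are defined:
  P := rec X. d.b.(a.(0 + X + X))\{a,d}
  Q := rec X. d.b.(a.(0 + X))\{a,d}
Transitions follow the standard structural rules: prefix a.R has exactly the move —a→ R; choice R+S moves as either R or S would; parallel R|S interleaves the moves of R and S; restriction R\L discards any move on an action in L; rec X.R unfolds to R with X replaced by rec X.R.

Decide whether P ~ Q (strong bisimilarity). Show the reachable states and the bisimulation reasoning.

Reachable graph of P (3 states):
  s0 = rec X. d.b.(a.(0 + X + X))\{a,d} ⊢ =d=> s1
  s1 = b.(a.(0 + (rec X. d.b.(a.(0 + X + X))\{a,d}) + (rec X. d.b.(a.(0 + X + X))\{a,d})))\{a,d} ⊢ =b=> s2
  s2 = (a.(0 + (rec X. d.b.(a.(0 + X + X))\{a,d}) + (rec X. d.b.(a.(0 + X + X))\{a,d})))\{a,d} ⊢ ·
Reachable graph of Q (3 states):
  t0 = rec X. d.b.(a.(0 + X))\{a,d} ⊢ =d=> t1
  t1 = b.(a.(0 + (rec X. d.b.(a.(0 + X))\{a,d})))\{a,d} ⊢ =b=> t2
  t2 = (a.(0 + (rec X. d.b.(a.(0 + X))\{a,d})))\{a,d} ⊢ ·
Coarsest stable partition (strong bisimilarity classes):
  B0 = {s0, t0}
  B1 = {s1, t1}
  B2 = {s2, t2}
s0 ∈ B0, t0 ∈ B0 → same block

bisimilar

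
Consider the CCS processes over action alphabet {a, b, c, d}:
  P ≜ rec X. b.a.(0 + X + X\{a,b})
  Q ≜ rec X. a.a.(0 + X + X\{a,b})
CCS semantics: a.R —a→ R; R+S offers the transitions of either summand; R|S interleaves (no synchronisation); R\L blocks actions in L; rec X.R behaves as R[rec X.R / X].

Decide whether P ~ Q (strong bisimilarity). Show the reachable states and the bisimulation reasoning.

LTS(P): 3 reachable states
  u0 = rec X. b.a.(0 + X + X\{a,b}) has moves —b→ u1
  u1 = a.(0 + (rec X. b.a.(0 + X + X\{a,b})) + (rec X. b.a.(0 + X + X\{a,b}))\{a,b}) has moves —a→ u2
  u2 = 0 + (rec X. b.a.(0 + X + X\{a,b})) + (rec X. b.a.(0 + X + X\{a,b}))\{a,b} has moves —b→ u1
LTS(Q): 3 reachable states
  v0 = rec X. a.a.(0 + X + X\{a,b}) has moves —a→ v1
  v1 = a.(0 + (rec X. a.a.(0 + X + X\{a,b})) + (rec X. a.a.(0 + X + X\{a,b}))\{a,b}) has moves —a→ v2
  v2 = 0 + (rec X. a.a.(0 + X + X\{a,b})) + (rec X. a.a.(0 + X + X\{a,b}))\{a,b} has moves —a→ v1
Coarsest stable partition (strong bisimilarity classes):
  B0 = {u0, u2}
  B1 = {u1}
  B2 = {v0, v1, v2}
u0 ∈ B0, v0 ∈ B2 → different blocks

P ≁ Q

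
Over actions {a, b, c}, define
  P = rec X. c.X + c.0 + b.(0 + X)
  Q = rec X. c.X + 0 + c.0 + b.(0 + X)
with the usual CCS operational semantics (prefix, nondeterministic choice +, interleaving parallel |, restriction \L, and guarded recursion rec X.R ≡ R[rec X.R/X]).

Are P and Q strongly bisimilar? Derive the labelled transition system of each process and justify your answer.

YES

LTS(P): 3 reachable states
  s0 = rec X. c.X + c.0 + b.(0 + X) → -b-> s1, -c-> s0, -c-> s2
  s1 = 0 + (rec X. c.X + c.0 + b.(0 + X)) → -b-> s1, -c-> s0, -c-> s2
  s2 = 0 → ·
LTS(Q): 3 reachable states
  t0 = rec X. c.X + 0 + c.0 + b.(0 + X) → -b-> t1, -c-> t0, -c-> t2
  t1 = 0 + (rec X. c.X + 0 + c.0 + b.(0 + X)) → -b-> t1, -c-> t0, -c-> t2
  t2 = 0 → ·
Partition-refinement fixed point:
  B0 = {s0, s1, t0, t1}
  B1 = {s2, t2}
s0 ∈ B0, t0 ∈ B0 → same block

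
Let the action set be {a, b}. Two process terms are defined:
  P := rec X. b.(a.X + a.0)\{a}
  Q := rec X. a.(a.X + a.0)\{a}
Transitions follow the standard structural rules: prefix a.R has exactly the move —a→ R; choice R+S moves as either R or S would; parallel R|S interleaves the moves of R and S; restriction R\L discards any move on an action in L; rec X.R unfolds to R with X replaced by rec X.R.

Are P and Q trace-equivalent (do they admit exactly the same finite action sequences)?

traces(P) ≠ traces(Q) — witness ⟨b⟩

Reachable graph of P (2 states):
  s0 = rec X. b.(a.X + a.0)\{a} :: =b=> s1
  s1 = (a.(rec X. b.(a.X + a.0)\{a}) + a.0)\{a} :: ∅
Reachable graph of Q (2 states):
  t0 = rec X. a.(a.X + a.0)\{a} :: =a=> t1
  t1 = (a.(rec X. a.(a.X + a.0)\{a}) + a.0)\{a} :: ∅
Executing b from P (initial set {s0}):
  step 1 (b): {s1}
  — P admits the full trace.
Executing b from Q (initial set {t0}):
  step 1 (b): ∅ (Q stuck)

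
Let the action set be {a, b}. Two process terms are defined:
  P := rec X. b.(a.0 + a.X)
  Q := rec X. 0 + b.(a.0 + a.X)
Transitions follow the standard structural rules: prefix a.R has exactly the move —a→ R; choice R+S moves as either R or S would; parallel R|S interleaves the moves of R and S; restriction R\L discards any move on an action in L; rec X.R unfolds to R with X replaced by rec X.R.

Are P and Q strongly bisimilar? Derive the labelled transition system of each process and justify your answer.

bisimilar

P's transition system — 3 states:
  p0 = rec X. b.(a.0 + a.X) | --b--▸ p1
  p1 = a.0 + a.(rec X. b.(a.0 + a.X)) | --a--▸ p0, --a--▸ p2
  p2 = 0 | (no moves)
Q's transition system — 3 states:
  q0 = rec X. 0 + b.(a.0 + a.X) | --b--▸ q1
  q1 = a.0 + a.(rec X. 0 + b.(a.0 + a.X)) | --a--▸ q0, --a--▸ q2
  q2 = 0 | (no moves)
Coarsest stable partition (strong bisimilarity classes):
  B0 = {p0, q0}
  B1 = {p1, q1}
  B2 = {p2, q2}
p0 ∈ B0, q0 ∈ B0 → same block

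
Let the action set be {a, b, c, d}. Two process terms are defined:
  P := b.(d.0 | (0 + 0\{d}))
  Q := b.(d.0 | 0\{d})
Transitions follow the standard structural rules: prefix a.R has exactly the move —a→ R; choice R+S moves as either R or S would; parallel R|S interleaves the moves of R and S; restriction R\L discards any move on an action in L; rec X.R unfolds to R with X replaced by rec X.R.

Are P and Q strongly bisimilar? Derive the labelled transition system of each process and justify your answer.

LTS(P): 3 reachable states
  u0 = b.(d.0 | (0 + 0\{d})) | =b=> u1
  u1 = d.0 | (0 + 0\{d}) | =d=> u2
  u2 = 0 | (0 + 0\{d}) | ∅
LTS(Q): 3 reachable states
  v0 = b.(d.0 | 0\{d}) | =b=> v1
  v1 = d.0 | 0\{d} | =d=> v2
  v2 = 0 | 0\{d} | ∅
Bisimilarity quotient blocks:
  B0 = {u0, v0}
  B1 = {u1, v1}
  B2 = {u2, v2}
u0 ∈ B0, v0 ∈ B0 → same block

YES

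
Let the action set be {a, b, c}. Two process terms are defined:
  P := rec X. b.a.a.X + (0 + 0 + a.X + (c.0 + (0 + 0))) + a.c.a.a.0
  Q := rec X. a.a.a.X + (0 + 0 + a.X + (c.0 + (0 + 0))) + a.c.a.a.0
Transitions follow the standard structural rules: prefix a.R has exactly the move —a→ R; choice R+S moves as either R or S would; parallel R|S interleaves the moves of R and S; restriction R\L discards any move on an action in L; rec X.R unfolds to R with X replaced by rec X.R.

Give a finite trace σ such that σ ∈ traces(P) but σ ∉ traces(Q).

b

P's transition system — 7 states:
  p0 = rec X. b.a.a.X + (0 + 0 + a.X + (c.0 + (0 + 0))) + a.c.a.a.0 has moves =a=> p0, =a=> p1, =b=> p2, =c=> p3
  p1 = c.a.a.0 has moves =c=> p4
  p2 = a.a.(rec X. b.a.a.X + (0 + 0 + a.X + (c.0 + (0 + 0))) + a.c.a.a.0) has moves =a=> p5
  p3 = 0 has moves ∅
  p4 = a.a.0 has moves =a=> p6
  p5 = a.(rec X. b.a.a.X + (0 + 0 + a.X + (c.0 + (0 + 0))) + a.c.a.a.0) has moves =a=> p0
  p6 = a.0 has moves =a=> p3
Q's transition system — 7 states:
  q0 = rec X. a.a.a.X + (0 + 0 + a.X + (c.0 + (0 + 0))) + a.c.a.a.0 has moves =a=> q0, =a=> q1, =a=> q2, =c=> q3
  q1 = a.a.(rec X. a.a.a.X + (0 + 0 + a.X + (c.0 + (0 + 0))) + a.c.a.a.0) has moves =a=> q4
  q2 = c.a.a.0 has moves =c=> q5
  q3 = 0 has moves ∅
  q4 = a.(rec X. a.a.a.X + (0 + 0 + a.X + (c.0 + (0 + 0))) + a.c.a.a.0) has moves =a=> q0
  q5 = a.a.0 has moves =a=> q6
  q6 = a.0 has moves =a=> q3
Trace ⟨b⟩ through P, begin at {p0}:
  after b @ step 1: {p2}
  — P admits the full trace.
Trace ⟨b⟩ through Q, begin at {q0}:
  after b @ step 1: ∅  — Q cannot continue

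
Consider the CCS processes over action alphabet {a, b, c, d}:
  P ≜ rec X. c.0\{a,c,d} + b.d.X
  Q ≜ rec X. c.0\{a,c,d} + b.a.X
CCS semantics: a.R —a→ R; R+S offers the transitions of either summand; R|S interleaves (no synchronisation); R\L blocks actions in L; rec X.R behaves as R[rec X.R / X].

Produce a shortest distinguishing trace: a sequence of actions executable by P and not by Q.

LTS(P): 3 reachable states
  p0 = rec X. c.0\{a,c,d} + b.d.X ⊢ ··b··> p1, ··c··> p2
  p1 = d.(rec X. c.0\{a,c,d} + b.d.X) ⊢ ··d··> p0
  p2 = 0\{a,c,d} ⊢ deadlocked
LTS(Q): 3 reachable states
  q0 = rec X. c.0\{a,c,d} + b.a.X ⊢ ··b··> q1, ··c··> q2
  q1 = a.(rec X. c.0\{a,c,d} + b.a.X) ⊢ ··a··> q0
  q2 = 0\{a,c,d} ⊢ deadlocked
Executing bd from P (initial set {p0}):
  [1] b ⇒ {p1}
  [2] d ⇒ {p0}
  — P admits the full trace.
Executing bd from Q (initial set {q0}):
  [1] b ⇒ {q1}
  [2] d ⇒ ∅  — Q cannot continue

bd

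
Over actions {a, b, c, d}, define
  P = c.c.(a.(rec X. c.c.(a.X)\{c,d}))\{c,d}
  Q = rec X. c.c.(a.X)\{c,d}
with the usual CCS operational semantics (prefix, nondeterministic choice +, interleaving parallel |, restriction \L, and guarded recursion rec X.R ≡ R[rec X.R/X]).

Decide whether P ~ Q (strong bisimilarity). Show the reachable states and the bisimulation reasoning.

P ~ Q

Reachable graph of P (4 states):
  u0 = c.c.(a.(rec X. c.c.(a.X)\{c,d}))\{c,d} :: -c-> u1
  u1 = c.(a.(rec X. c.c.(a.X)\{c,d}))\{c,d} :: -c-> u2
  u2 = (a.(rec X. c.c.(a.X)\{c,d}))\{c,d} :: -a-> u3
  u3 = (rec X. c.c.(a.X)\{c,d})\{c,d} :: ∅
Reachable graph of Q (4 states):
  v0 = rec X. c.c.(a.X)\{c,d} :: -c-> v1
  v1 = c.(a.(rec X. c.c.(a.X)\{c,d}))\{c,d} :: -c-> v2
  v2 = (a.(rec X. c.c.(a.X)\{c,d}))\{c,d} :: -a-> v3
  v3 = (rec X. c.c.(a.X)\{c,d})\{c,d} :: ∅
Coarsest stable partition (strong bisimilarity classes):
  B0 = {u0, v0}
  B1 = {u1, v1}
  B2 = {u2, v2}
  B3 = {u3, v3}
u0 ∈ B0, v0 ∈ B0 → same block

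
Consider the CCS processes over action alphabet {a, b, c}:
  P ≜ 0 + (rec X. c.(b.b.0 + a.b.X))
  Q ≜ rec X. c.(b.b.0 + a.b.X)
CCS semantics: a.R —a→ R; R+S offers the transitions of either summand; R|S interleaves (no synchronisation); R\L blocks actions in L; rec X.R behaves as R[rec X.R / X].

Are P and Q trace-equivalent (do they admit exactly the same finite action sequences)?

traces(P) = traces(Q)

LTS(P): 6 reachable states
  m0 = 0 + (rec X. c.(b.b.0 + a.b.X)) | ··c··> m1
  m1 = b.b.0 + a.b.(rec X. c.(b.b.0 + a.b.X)) | ··a··> m2, ··b··> m3
  m2 = b.(rec X. c.(b.b.0 + a.b.X)) | ··b··> m4
  m3 = b.0 | ··b··> m5
  m4 = rec X. c.(b.b.0 + a.b.X) | ··c··> m1
  m5 = 0 | ∅
LTS(Q): 5 reachable states
  n0 = rec X. c.(b.b.0 + a.b.X) | ··c··> n1
  n1 = b.b.0 + a.b.(rec X. c.(b.b.0 + a.b.X)) | ··a··> n2, ··b··> n3
  n2 = b.(rec X. c.(b.b.0 + a.b.X)) | ··b··> n0
  n3 = b.0 | ··b··> n4
  n4 = 0 | ∅
Bisimilarity quotient blocks:
  B0 = {m0, m4, n0}
  B1 = {m1, n1}
  B2 = {m2, n2}
  B3 = {m3, n3}
  B4 = {m5, n4}
m0 ∈ B0, n0 ∈ B0 → same block
Bisimilar ⇒ trace-equivalent.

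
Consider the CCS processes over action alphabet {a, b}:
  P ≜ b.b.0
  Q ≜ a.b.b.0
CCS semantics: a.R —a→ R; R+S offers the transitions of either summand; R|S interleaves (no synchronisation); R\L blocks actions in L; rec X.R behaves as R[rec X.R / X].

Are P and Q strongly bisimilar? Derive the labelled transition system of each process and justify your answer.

LTS(P): 3 reachable states
  s0 = b.b.0 ⊢ —b→ s1
  s1 = b.0 ⊢ —b→ s2
  s2 = 0 ⊢ (no moves)
LTS(Q): 4 reachable states
  t0 = a.b.b.0 ⊢ —a→ t1
  t1 = b.b.0 ⊢ —b→ t2
  t2 = b.0 ⊢ —b→ t3
  t3 = 0 ⊢ (no moves)
Bisimilarity quotient blocks:
  B0 = {s0, t1}
  B1 = {s1, t2}
  B2 = {s2, t3}
  B3 = {t0}
s0 ∈ B0, t0 ∈ B3 → different blocks

NO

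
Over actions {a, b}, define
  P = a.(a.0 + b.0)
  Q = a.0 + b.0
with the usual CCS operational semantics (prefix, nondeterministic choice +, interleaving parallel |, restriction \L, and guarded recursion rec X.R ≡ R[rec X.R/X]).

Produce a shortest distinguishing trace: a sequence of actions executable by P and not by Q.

LTS(P): 3 reachable states
  s0 = a.(a.0 + b.0) → =a=> s1
  s1 = a.0 + b.0 → =a=> s2, =b=> s2
  s2 = 0 → ·
LTS(Q): 2 reachable states
  t0 = a.0 + b.0 → =a=> t1, =b=> t1
  t1 = 0 → ·
Trace ⟨aa⟩ through P, begin at {s0}:
  [1] a ⇒ {s1}
  [2] a ⇒ {s2}
  — P admits the full trace.
Trace ⟨aa⟩ through Q, begin at {t0}:
  [1] a ⇒ {t1}
  [2] a ⇒ ∅  — Q cannot continue

aa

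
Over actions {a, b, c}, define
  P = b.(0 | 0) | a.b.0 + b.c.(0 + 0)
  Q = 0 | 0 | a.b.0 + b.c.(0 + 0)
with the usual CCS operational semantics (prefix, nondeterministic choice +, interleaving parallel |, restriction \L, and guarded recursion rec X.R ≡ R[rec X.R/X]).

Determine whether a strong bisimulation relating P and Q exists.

LTS(P): 8 reachable states
  m0 = b.(0 | 0) | a.b.0 + b.c.(0 + 0) → —a→ m1, —b→ m2, —b→ m3
  m1 = b.(0 | 0) | b.0 → —b→ m4, —b→ m5
  m2 = 0 | 0 | a.b.0 → —a→ m4
  m3 = c.(0 + 0) → —c→ m6
  m4 = 0 | 0 | b.0 → —b→ m7
  m5 = b.(0 | 0) | 0 → —b→ m7
  m6 = 0 + 0 → (no moves)
  m7 = 0 | 0 | 0 → (no moves)
LTS(Q): 5 reachable states
  n0 = 0 | 0 | a.b.0 + b.c.(0 + 0) → —a→ n1, —b→ n2
  n1 = 0 | 0 | b.0 → —b→ n3
  n2 = c.(0 + 0) → —c→ n4
  n3 = 0 | 0 | 0 → (no moves)
  n4 = 0 + 0 → (no moves)
Bisimilarity quotient blocks:
  B0 = {m0}
  B1 = {m2}
  B2 = {m4, m5, n1}
  B3 = {m6, m7, n3, n4}
  B4 = {m1}
  B5 = {m3, n2}
  B6 = {n0}
m0 ∈ B0, n0 ∈ B6 → different blocks

NO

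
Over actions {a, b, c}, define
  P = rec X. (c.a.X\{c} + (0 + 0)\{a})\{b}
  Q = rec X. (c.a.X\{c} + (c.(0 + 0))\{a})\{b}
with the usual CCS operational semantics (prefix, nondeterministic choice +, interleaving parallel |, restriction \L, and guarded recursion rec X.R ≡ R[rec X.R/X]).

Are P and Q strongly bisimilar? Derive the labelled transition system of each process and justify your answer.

NO

P's transition system — 3 states:
  u0 = rec X. (c.a.X\{c} + (0 + 0)\{a})\{b} | ··c··> u1
  u1 = (a.(rec X. (c.a.X\{c} + (0 + 0)\{a})\{b})\{c})\{b} | ··a··> u2
  u2 = (rec X. (c.a.X\{c} + (0 + 0)\{a})\{b})\{c}\{b} | (no moves)
Q's transition system — 4 states:
  v0 = rec X. (c.a.X\{c} + (c.(0 + 0))\{a})\{b} | ··c··> v1, ··c··> v2
  v1 = (0 + 0)\{a}\{b} | (no moves)
  v2 = (a.(rec X. (c.a.X\{c} + (c.(0 + 0))\{a})\{b})\{c})\{b} | ··a··> v3
  v3 = (rec X. (c.a.X\{c} + (c.(0 + 0))\{a})\{b})\{c}\{b} | (no moves)
Bisimilarity quotient blocks:
  B0 = {u0}
  B1 = {u1, v2}
  B2 = {u2, v1, v3}
  B3 = {v0}
u0 ∈ B0, v0 ∈ B3 → different blocks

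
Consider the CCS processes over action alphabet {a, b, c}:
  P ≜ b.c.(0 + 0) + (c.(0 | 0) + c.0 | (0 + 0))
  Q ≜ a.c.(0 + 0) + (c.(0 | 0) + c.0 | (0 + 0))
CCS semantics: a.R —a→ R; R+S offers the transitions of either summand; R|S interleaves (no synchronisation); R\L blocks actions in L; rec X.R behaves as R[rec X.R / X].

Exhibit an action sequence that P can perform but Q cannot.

P's transition system — 5 states:
  s0 = b.c.(0 + 0) + (c.(0 | 0) + c.0 | (0 + 0)) → =b=> s1, =c=> s2, =c=> s3
  s1 = c.(0 + 0) → =c=> s4
  s2 = 0 | (0 + 0) → deadlocked
  s3 = 0 | 0 → deadlocked
  s4 = 0 + 0 → deadlocked
Q's transition system — 5 states:
  t0 = a.c.(0 + 0) + (c.(0 | 0) + c.0 | (0 + 0)) → =a=> t1, =c=> t2, =c=> t3
  t1 = c.(0 + 0) → =c=> t4
  t2 = 0 | (0 + 0) → deadlocked
  t3 = 0 | 0 → deadlocked
  t4 = 0 + 0 → deadlocked
Trace ⟨b⟩ through P, begin at {s0}:
  after b @ step 1: {s1}
  P completes σ.
Trace ⟨b⟩ through Q, begin at {t0}:
  after b @ step 1: no successor for Q

b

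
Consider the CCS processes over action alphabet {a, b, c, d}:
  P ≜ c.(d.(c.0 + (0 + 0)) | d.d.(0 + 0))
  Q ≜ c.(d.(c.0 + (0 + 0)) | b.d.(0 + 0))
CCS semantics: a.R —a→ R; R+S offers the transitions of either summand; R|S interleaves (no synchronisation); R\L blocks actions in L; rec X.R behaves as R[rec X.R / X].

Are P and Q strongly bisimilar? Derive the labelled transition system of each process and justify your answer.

NO

P's transition system — 10 states:
  u0 = c.(d.(c.0 + (0 + 0)) | d.d.(0 + 0)) has moves =c=> u1
  u1 = d.(c.0 + (0 + 0)) | d.d.(0 + 0) has moves =d=> u2, =d=> u3
  u2 = (c.0 + (0 + 0)) | d.d.(0 + 0) has moves =c=> u4, =d=> u5
  u3 = d.(c.0 + (0 + 0)) | d.(0 + 0) has moves =d=> u5, =d=> u6
  u4 = 0 | d.d.(0 + 0) has moves =d=> u7
  u5 = (c.0 + (0 + 0)) | d.(0 + 0) has moves =c=> u7, =d=> u8
  u6 = d.(c.0 + (0 + 0)) | (0 + 0) has moves =d=> u8
  u7 = 0 | d.(0 + 0) has moves =d=> u9
  u8 = (c.0 + (0 + 0)) | (0 + 0) has moves =c=> u9
  u9 = 0 | (0 + 0) has moves ∅
Q's transition system — 10 states:
  v0 = c.(d.(c.0 + (0 + 0)) | b.d.(0 + 0)) has moves =c=> v1
  v1 = d.(c.0 + (0 + 0)) | b.d.(0 + 0) has moves =b=> v2, =d=> v3
  v2 = d.(c.0 + (0 + 0)) | d.(0 + 0) has moves =d=> v4, =d=> v5
  v3 = (c.0 + (0 + 0)) | b.d.(0 + 0) has moves =b=> v4, =c=> v6
  v4 = (c.0 + (0 + 0)) | d.(0 + 0) has moves =c=> v7, =d=> v8
  v5 = d.(c.0 + (0 + 0)) | (0 + 0) has moves =d=> v8
  v6 = 0 | b.d.(0 + 0) has moves =b=> v7
  v7 = 0 | d.(0 + 0) has moves =d=> v9
  v8 = (c.0 + (0 + 0)) | (0 + 0) has moves =c=> v9
  v9 = 0 | (0 + 0) has moves ∅
Coarsest stable partition (strong bisimilarity classes):
  B0 = {u0}
  B1 = {u1}
  B2 = {u3, v2}
  B3 = {u5, v4}
  B4 = {u8, v8}
  B5 = {u9, v9}
  B6 = {u7, v7}
  B7 = {u6, v5}
  B8 = {u2}
  B9 = {u4}
  B10 = {v0}
  B11 = {v1}
  B12 = {v3}
  B13 = {v6}
u0 ∈ B0, v0 ∈ B10 → different blocks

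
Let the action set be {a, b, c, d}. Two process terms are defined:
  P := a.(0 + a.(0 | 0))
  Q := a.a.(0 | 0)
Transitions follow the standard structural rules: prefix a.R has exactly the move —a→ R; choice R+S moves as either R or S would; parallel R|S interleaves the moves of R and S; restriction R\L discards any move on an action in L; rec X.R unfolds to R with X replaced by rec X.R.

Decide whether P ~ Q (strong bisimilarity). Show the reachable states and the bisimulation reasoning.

LTS(P): 3 reachable states
  m0 = a.(0 + a.(0 | 0)) → --a--▸ m1
  m1 = 0 + a.(0 | 0) → --a--▸ m2
  m2 = 0 | 0 → stopped
LTS(Q): 3 reachable states
  n0 = a.a.(0 | 0) → --a--▸ n1
  n1 = a.(0 | 0) → --a--▸ n2
  n2 = 0 | 0 → stopped
Coarsest stable partition (strong bisimilarity classes):
  B0 = {m0, n0}
  B1 = {m1, n1}
  B2 = {m2, n2}
m0 ∈ B0, n0 ∈ B0 → same block

bisimilar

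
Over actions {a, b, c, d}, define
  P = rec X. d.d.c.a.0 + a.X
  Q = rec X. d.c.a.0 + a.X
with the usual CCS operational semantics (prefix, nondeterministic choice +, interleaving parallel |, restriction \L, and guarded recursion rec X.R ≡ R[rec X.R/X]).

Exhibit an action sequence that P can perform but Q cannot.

P's transition system — 5 states:
  s0 = rec X. d.d.c.a.0 + a.X | -a-> s0, -d-> s1
  s1 = d.c.a.0 | -d-> s2
  s2 = c.a.0 | -c-> s3
  s3 = a.0 | -a-> s4
  s4 = 0 | stopped
Q's transition system — 4 states:
  t0 = rec X. d.c.a.0 + a.X | -a-> t0, -d-> t1
  t1 = c.a.0 | -c-> t2
  t2 = a.0 | -a-> t3
  t3 = 0 | stopped
Executing dd from P (initial set {s0}):
  after d @ step 1: {s1}
  after d @ step 2: {s2}
  — P admits the full trace.
Executing dd from Q (initial set {t0}):
  after d @ step 1: {t1}
  after d @ step 2: ∅ (Q stuck)

dd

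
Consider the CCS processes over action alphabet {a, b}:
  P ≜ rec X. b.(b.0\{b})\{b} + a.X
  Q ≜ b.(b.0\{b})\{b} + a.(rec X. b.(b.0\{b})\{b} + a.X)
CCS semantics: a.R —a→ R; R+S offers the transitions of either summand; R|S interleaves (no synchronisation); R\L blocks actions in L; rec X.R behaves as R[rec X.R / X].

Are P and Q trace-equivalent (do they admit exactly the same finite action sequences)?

P's transition system — 2 states:
  u0 = rec X. b.(b.0\{b})\{b} + a.X → ··a··> u0, ··b··> u1
  u1 = (b.0\{b})\{b} → deadlocked
Q's transition system — 3 states:
  v0 = b.(b.0\{b})\{b} + a.(rec X. b.(b.0\{b})\{b} + a.X) → ··a··> v1, ··b··> v2
  v1 = rec X. b.(b.0\{b})\{b} + a.X → ··a··> v1, ··b··> v2
  v2 = (b.0\{b})\{b} → deadlocked
Bisimilarity quotient blocks:
  B0 = {u0, v0, v1}
  B1 = {u1, v2}
u0 ∈ B0, v0 ∈ B0 → same block
Bisimilar ⇒ trace-equivalent.

trace-equivalent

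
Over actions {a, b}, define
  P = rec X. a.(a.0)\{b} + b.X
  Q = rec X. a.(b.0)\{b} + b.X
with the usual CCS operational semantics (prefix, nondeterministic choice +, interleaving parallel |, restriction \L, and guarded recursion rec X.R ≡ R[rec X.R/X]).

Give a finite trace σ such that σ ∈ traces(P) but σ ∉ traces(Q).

aa

P's transition system — 3 states:
  u0 = rec X. a.(a.0)\{b} + b.X | =a=> u1, =b=> u0
  u1 = (a.0)\{b} | =a=> u2
  u2 = 0\{b} | (no moves)
Q's transition system — 2 states:
  v0 = rec X. a.(b.0)\{b} + b.X | =a=> v1, =b=> v0
  v1 = (b.0)\{b} | (no moves)
Trace ⟨aa⟩ through P, begin at {u0}:
  step 1 (a): {u1}
  step 2 (a): {u2}
  — P admits the full trace.
Trace ⟨aa⟩ through Q, begin at {v0}:
  step 1 (a): {v1}
  step 2 (a): ∅  — Q cannot continue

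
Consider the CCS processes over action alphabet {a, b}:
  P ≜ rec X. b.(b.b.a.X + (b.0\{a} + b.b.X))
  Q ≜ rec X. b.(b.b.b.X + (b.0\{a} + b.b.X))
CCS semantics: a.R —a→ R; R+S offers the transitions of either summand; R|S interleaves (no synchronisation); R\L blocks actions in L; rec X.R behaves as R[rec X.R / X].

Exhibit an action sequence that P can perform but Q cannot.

bbba

LTS(P): 6 reachable states
  p0 = rec X. b.(b.b.a.X + (b.0\{a} + b.b.X)) → --b--▸ p1
  p1 = b.b.a.(rec X. b.(b.b.a.X + (b.0\{a} + b.b.X))) + (b.0\{a} + b.b.(rec X. b.(b.b.a.X + (b.0\{a} + b.b.X)))) → --b--▸ p2, --b--▸ p3, --b--▸ p4
  p2 = 0\{a} → stopped
  p3 = b.(rec X. b.(b.b.a.X + (b.0\{a} + b.b.X))) → --b--▸ p0
  p4 = b.a.(rec X. b.(b.b.a.X + (b.0\{a} + b.b.X))) → --b--▸ p5
  p5 = a.(rec X. b.(b.b.a.X + (b.0\{a} + b.b.X))) → --a--▸ p0
LTS(Q): 5 reachable states
  q0 = rec X. b.(b.b.b.X + (b.0\{a} + b.b.X)) → --b--▸ q1
  q1 = b.b.b.(rec X. b.(b.b.b.X + (b.0\{a} + b.b.X))) + (b.0\{a} + b.b.(rec X. b.(b.b.b.X + (b.0\{a} + b.b.X)))) → --b--▸ q2, --b--▸ q3, --b--▸ q4
  q2 = 0\{a} → stopped
  q3 = b.(rec X. b.(b.b.b.X + (b.0\{a} + b.b.X))) → --b--▸ q0
  q4 = b.b.(rec X. b.(b.b.b.X + (b.0\{a} + b.b.X))) → --b--▸ q3
Run σ = ⟨bbba⟩ on P: start {p0}
  [1] b ⇒ {p1}
  [2] b ⇒ {p2, p3, p4}
  [3] b ⇒ {p0, p5}
  [4] a ⇒ {p0}
  — P admits the full trace.
Run σ = ⟨bbba⟩ on Q: start {q0}
  [1] b ⇒ {q1}
  [2] b ⇒ {q2, q3, q4}
  [3] b ⇒ {q0, q3}
  [4] a ⇒ ∅  — Q cannot continue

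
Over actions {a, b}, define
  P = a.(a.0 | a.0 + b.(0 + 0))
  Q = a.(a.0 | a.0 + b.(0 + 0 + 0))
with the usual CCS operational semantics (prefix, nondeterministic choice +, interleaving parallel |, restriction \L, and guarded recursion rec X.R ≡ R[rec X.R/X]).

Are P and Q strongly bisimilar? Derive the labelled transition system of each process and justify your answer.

Reachable graph of P (6 states):
  u0 = a.(a.0 | a.0 + b.(0 + 0)) ⊢ -a-> u1
  u1 = a.0 | a.0 + b.(0 + 0) ⊢ -a-> u2, -a-> u3, -b-> u4
  u2 = 0 | a.0 ⊢ -a-> u5
  u3 = a.0 | 0 ⊢ -a-> u5
  u4 = 0 + 0 ⊢ ∅
  u5 = 0 | 0 ⊢ ∅
Reachable graph of Q (6 states):
  v0 = a.(a.0 | a.0 + b.(0 + 0 + 0)) ⊢ -a-> v1
  v1 = a.0 | a.0 + b.(0 + 0 + 0) ⊢ -a-> v2, -a-> v3, -b-> v4
  v2 = 0 | a.0 ⊢ -a-> v5
  v3 = a.0 | 0 ⊢ -a-> v5
  v4 = 0 + 0 + 0 ⊢ ∅
  v5 = 0 | 0 ⊢ ∅
Bisimilarity quotient blocks:
  B0 = {u0, v0}
  B1 = {u1, v1}
  B2 = {u4, u5, v4, v5}
  B3 = {u2, u3, v2, v3}
u0 ∈ B0, v0 ∈ B0 → same block

P ~ Q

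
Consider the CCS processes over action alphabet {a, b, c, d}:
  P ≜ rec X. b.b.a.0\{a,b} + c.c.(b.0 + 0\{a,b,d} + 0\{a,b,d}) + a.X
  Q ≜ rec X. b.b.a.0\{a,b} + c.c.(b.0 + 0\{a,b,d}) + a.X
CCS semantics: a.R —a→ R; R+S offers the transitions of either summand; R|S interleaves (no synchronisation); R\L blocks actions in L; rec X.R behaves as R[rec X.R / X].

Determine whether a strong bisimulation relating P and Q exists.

P ~ Q

LTS(P): 7 reachable states
  m0 = rec X. b.b.a.0\{a,b} + c.c.(b.0 + 0\{a,b,d} + 0\{a,b,d}) + a.X | ··a··> m0, ··b··> m1, ··c··> m2
  m1 = b.a.0\{a,b} | ··b··> m3
  m2 = c.(b.0 + 0\{a,b,d} + 0\{a,b,d}) | ··c··> m4
  m3 = a.0\{a,b} | ··a··> m5
  m4 = b.0 + 0\{a,b,d} + 0\{a,b,d} | ··b··> m6
  m5 = 0\{a,b} | stopped
  m6 = 0 | stopped
LTS(Q): 7 reachable states
  n0 = rec X. b.b.a.0\{a,b} + c.c.(b.0 + 0\{a,b,d}) + a.X | ··a··> n0, ··b··> n1, ··c··> n2
  n1 = b.a.0\{a,b} | ··b··> n3
  n2 = c.(b.0 + 0\{a,b,d}) | ··c··> n4
  n3 = a.0\{a,b} | ··a··> n5
  n4 = b.0 + 0\{a,b,d} | ··b··> n6
  n5 = 0\{a,b} | stopped
  n6 = 0 | stopped
Bisimilarity quotient blocks:
  B0 = {m0, n0}
  B1 = {m1, n1}
  B2 = {m3, n3}
  B3 = {m5, m6, n5, n6}
  B4 = {m2, n2}
  B5 = {m4, n4}
m0 ∈ B0, n0 ∈ B0 → same block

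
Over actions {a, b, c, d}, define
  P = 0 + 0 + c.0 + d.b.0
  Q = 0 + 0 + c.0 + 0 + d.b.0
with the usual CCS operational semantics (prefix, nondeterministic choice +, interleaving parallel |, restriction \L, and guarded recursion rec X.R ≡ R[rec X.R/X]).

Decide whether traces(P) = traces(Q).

YES

Reachable graph of P (3 states):
  s0 = 0 + 0 + c.0 + d.b.0 :: =c=> s1, =d=> s2
  s1 = 0 :: stopped
  s2 = b.0 :: =b=> s1
Reachable graph of Q (3 states):
  t0 = 0 + 0 + c.0 + 0 + d.b.0 :: =c=> t1, =d=> t2
  t1 = 0 :: stopped
  t2 = b.0 :: =b=> t1
Bisimilarity quotient blocks:
  B0 = {s0, t0}
  B1 = {s2, t2}
  B2 = {s1, t1}
s0 ∈ B0, t0 ∈ B0 → same block
Bisimilar ⇒ trace-equivalent.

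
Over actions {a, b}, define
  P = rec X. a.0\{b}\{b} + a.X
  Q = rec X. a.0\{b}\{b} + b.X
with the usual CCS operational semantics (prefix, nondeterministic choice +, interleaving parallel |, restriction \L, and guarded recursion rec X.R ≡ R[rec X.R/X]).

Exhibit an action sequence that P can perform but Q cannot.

aa

LTS(P): 2 reachable states
  p0 = rec X. a.0\{b}\{b} + a.X has moves =a=> p0, =a=> p1
  p1 = 0\{b}\{b} has moves stopped
LTS(Q): 2 reachable states
  q0 = rec X. a.0\{b}\{b} + b.X has moves =a=> q1, =b=> q0
  q1 = 0\{b}\{b} has moves stopped
Executing aa from P (initial set {p0}):
  after a @ step 1: {p0, p1}
  after a @ step 2: {p0, p1}
  ✓ P
Executing aa from Q (initial set {q0}):
  after a @ step 1: {q1}
  after a @ step 2: ∅  — Q cannot continue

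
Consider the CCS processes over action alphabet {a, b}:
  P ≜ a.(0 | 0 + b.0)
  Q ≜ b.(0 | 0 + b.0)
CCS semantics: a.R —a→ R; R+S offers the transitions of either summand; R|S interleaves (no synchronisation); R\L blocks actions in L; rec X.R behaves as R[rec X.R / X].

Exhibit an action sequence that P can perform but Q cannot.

a

Reachable graph of P (3 states):
  u0 = a.(0 | 0 + b.0) ⊢ --a--▸ u1
  u1 = 0 | 0 + b.0 ⊢ --b--▸ u2
  u2 = 0 ⊢ ·
Reachable graph of Q (3 states):
  v0 = b.(0 | 0 + b.0) ⊢ --b--▸ v1
  v1 = 0 | 0 + b.0 ⊢ --b--▸ v2
  v2 = 0 ⊢ ·
Run σ = ⟨a⟩ on P: start {u0}
  [1] a ⇒ {u1}
  ✓ P
Run σ = ⟨a⟩ on Q: start {v0}
  [1] a ⇒ no successor for Q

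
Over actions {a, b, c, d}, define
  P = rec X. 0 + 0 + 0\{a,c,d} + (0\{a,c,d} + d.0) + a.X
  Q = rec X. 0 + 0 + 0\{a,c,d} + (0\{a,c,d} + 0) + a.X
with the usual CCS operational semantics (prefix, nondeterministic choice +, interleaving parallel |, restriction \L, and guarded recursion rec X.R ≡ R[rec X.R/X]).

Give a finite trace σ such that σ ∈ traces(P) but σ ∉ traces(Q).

Reachable graph of P (2 states):
  p0 = rec X. 0 + 0 + 0\{a,c,d} + (0\{a,c,d} + d.0) + a.X :: --a--▸ p0, --d--▸ p1
  p1 = 0 :: (no moves)
Reachable graph of Q (1 states):
  q0 = rec X. 0 + 0 + 0\{a,c,d} + (0\{a,c,d} + 0) + a.X :: --a--▸ q0
Trace ⟨d⟩ through P, begin at {p0}:
  [1] d ⇒ {p1}
  P completes σ.
Trace ⟨d⟩ through Q, begin at {q0}:
  [1] d ⇒ ∅ (Q stuck)

d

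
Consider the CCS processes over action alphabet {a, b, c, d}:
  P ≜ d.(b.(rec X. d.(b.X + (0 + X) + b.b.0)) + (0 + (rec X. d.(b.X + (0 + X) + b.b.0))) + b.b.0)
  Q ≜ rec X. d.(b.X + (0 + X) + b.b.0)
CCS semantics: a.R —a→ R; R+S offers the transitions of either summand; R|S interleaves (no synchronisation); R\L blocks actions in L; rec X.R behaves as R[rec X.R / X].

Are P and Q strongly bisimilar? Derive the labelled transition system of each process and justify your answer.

P ~ Q

LTS(P): 5 reachable states
  m0 = d.(b.(rec X. d.(b.X + (0 + X) + b.b.0)) + (0 + (rec X. d.(b.X + (0 + X) + b.b.0))) + b.b.0) :: --d--▸ m1
  m1 = b.(rec X. d.(b.X + (0 + X) + b.b.0)) + (0 + (rec X. d.(b.X + (0 + X) + b.b.0))) + b.b.0 :: --b--▸ m2, --b--▸ m3, --d--▸ m1
  m2 = b.0 :: --b--▸ m4
  m3 = rec X. d.(b.X + (0 + X) + b.b.0) :: --d--▸ m1
  m4 = 0 :: ∅
LTS(Q): 4 reachable states
  n0 = rec X. d.(b.X + (0 + X) + b.b.0) :: --d--▸ n1
  n1 = b.(rec X. d.(b.X + (0 + X) + b.b.0)) + (0 + (rec X. d.(b.X + (0 + X) + b.b.0))) + b.b.0 :: --b--▸ n0, --b--▸ n2, --d--▸ n1
  n2 = b.0 :: --b--▸ n3
  n3 = 0 :: ∅
Partition-refinement fixed point:
  B0 = {m0, m3, n0}
  B1 = {m1, n1}
  B2 = {m2, n2}
  B3 = {m4, n3}
m0 ∈ B0, n0 ∈ B0 → same block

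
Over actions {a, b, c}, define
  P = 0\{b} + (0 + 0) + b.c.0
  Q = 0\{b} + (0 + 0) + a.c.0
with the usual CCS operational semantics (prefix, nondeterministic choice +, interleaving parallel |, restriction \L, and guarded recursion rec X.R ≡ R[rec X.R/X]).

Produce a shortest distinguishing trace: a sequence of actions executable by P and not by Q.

LTS(P): 3 reachable states
  u0 = 0\{b} + (0 + 0) + b.c.0 ⊢ -b-> u1
  u1 = c.0 ⊢ -c-> u2
  u2 = 0 ⊢ stopped
LTS(Q): 3 reachable states
  v0 = 0\{b} + (0 + 0) + a.c.0 ⊢ -a-> v1
  v1 = c.0 ⊢ -c-> v2
  v2 = 0 ⊢ stopped
Executing b from P (initial set {u0}):
  step 1 (b): {u1}
  — P admits the full trace.
Executing b from Q (initial set {v0}):
  step 1 (b): ∅  — Q cannot continue

b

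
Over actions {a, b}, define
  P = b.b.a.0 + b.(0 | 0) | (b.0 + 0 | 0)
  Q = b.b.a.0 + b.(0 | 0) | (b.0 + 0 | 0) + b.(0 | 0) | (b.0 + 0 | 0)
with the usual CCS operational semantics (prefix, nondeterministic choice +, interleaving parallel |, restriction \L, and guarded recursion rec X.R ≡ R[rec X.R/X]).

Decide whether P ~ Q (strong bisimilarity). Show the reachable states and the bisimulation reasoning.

Reachable graph of P (7 states):
  u0 = b.b.a.0 + b.(0 | 0) | (b.0 + 0 | 0) ⊢ --b--▸ u1, --b--▸ u2, --b--▸ u3
  u1 = 0 | 0 | (b.0 + 0 | 0) ⊢ --b--▸ u4
  u2 = b.(0 | 0) | 0 ⊢ --b--▸ u4
  u3 = b.a.0 ⊢ --b--▸ u5
  u4 = 0 | 0 | 0 ⊢ ·
  u5 = a.0 ⊢ --a--▸ u6
  u6 = 0 ⊢ ·
Reachable graph of Q (7 states):
  v0 = b.b.a.0 + b.(0 | 0) | (b.0 + 0 | 0) + b.(0 | 0) | (b.0 + 0 | 0) ⊢ --b--▸ v1, --b--▸ v2, --b--▸ v3
  v1 = 0 | 0 | (b.0 + 0 | 0) ⊢ --b--▸ v4
  v2 = b.(0 | 0) | 0 ⊢ --b--▸ v4
  v3 = b.a.0 ⊢ --b--▸ v5
  v4 = 0 | 0 | 0 ⊢ ·
  v5 = a.0 ⊢ --a--▸ v6
  v6 = 0 ⊢ ·
Partition-refinement fixed point:
  B0 = {u0, v0}
  B1 = {u1, u2, v1, v2}
  B2 = {u4, u6, v4, v6}
  B3 = {u3, v3}
  B4 = {u5, v5}
u0 ∈ B0, v0 ∈ B0 → same block

bisimilar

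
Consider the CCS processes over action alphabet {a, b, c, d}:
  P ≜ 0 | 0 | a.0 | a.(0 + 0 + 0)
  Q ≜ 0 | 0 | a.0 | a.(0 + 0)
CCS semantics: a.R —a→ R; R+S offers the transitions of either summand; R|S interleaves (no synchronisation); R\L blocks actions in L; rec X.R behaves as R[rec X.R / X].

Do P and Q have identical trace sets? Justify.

LTS(P): 4 reachable states
  m0 = 0 | 0 | a.0 | a.(0 + 0 + 0) → —a→ m1, —a→ m2
  m1 = 0 | 0 | 0 | a.(0 + 0 + 0) → —a→ m3
  m2 = 0 | 0 | a.0 | (0 + 0 + 0) → —a→ m3
  m3 = 0 | 0 | 0 | (0 + 0 + 0) → ·
LTS(Q): 4 reachable states
  n0 = 0 | 0 | a.0 | a.(0 + 0) → —a→ n1, —a→ n2
  n1 = 0 | 0 | 0 | a.(0 + 0) → —a→ n3
  n2 = 0 | 0 | a.0 | (0 + 0) → —a→ n3
  n3 = 0 | 0 | 0 | (0 + 0) → ·
Bisimilarity quotient blocks:
  B0 = {m0, n0}
  B1 = {m1, m2, n1, n2}
  B2 = {m3, n3}
m0 ∈ B0, n0 ∈ B0 → same block
Bisimilar ⇒ trace-equivalent.

trace-equivalent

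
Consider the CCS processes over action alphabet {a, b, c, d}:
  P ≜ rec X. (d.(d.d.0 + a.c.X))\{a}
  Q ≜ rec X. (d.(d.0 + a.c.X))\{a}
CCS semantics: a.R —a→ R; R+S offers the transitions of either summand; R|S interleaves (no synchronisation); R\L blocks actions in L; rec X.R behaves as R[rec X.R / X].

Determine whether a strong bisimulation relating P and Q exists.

Reachable graph of P (4 states):
  u0 = rec X. (d.(d.d.0 + a.c.X))\{a} | =d=> u1
  u1 = (d.d.0 + a.c.(rec X. (d.(d.d.0 + a.c.X))\{a}))\{a} | =d=> u2
  u2 = (d.0)\{a} | =d=> u3
  u3 = 0\{a} | (no moves)
Reachable graph of Q (3 states):
  v0 = rec X. (d.(d.0 + a.c.X))\{a} | =d=> v1
  v1 = (d.0 + a.c.(rec X. (d.(d.0 + a.c.X))\{a}))\{a} | =d=> v2
  v2 = 0\{a} | (no moves)
Bisimilarity quotient blocks:
  B0 = {u0}
  B1 = {u1, v0}
  B2 = {u2, v1}
  B3 = {u3, v2}
u0 ∈ B0, v0 ∈ B1 → different blocks

not bisimilar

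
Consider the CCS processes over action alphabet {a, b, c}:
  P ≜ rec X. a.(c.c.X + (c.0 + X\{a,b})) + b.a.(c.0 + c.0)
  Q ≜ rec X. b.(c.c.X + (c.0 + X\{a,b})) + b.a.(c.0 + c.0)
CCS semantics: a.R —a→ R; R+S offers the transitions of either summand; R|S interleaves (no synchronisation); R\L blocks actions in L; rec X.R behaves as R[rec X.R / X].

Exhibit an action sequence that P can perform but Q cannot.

a

P's transition system — 6 states:
  p0 = rec X. a.(c.c.X + (c.0 + X\{a,b})) + b.a.(c.0 + c.0) has moves --a--▸ p1, --b--▸ p2
  p1 = c.c.(rec X. a.(c.c.X + (c.0 + X\{a,b})) + b.a.(c.0 + c.0)) + (c.0 + (rec X. a.(c.c.X + (c.0 + X\{a,b})) + b.a.(c.0 + c.0))\{a,b}) has moves --c--▸ p3, --c--▸ p4
  p2 = a.(c.0 + c.0) has moves --a--▸ p5
  p3 = 0 has moves (no moves)
  p4 = c.(rec X. a.(c.c.X + (c.0 + X\{a,b})) + b.a.(c.0 + c.0)) has moves --c--▸ p0
  p5 = c.0 + c.0 has moves --c--▸ p3
Q's transition system — 6 states:
  q0 = rec X. b.(c.c.X + (c.0 + X\{a,b})) + b.a.(c.0 + c.0) has moves --b--▸ q1, --b--▸ q2
  q1 = a.(c.0 + c.0) has moves --a--▸ q3
  q2 = c.c.(rec X. b.(c.c.X + (c.0 + X\{a,b})) + b.a.(c.0 + c.0)) + (c.0 + (rec X. b.(c.c.X + (c.0 + X\{a,b})) + b.a.(c.0 + c.0))\{a,b}) has moves --c--▸ q4, --c--▸ q5
  q3 = c.0 + c.0 has moves --c--▸ q4
  q4 = 0 has moves (no moves)
  q5 = c.(rec X. b.(c.c.X + (c.0 + X\{a,b})) + b.a.(c.0 + c.0)) has moves --c--▸ q0
Run σ = ⟨a⟩ on P: start {p0}
  after a @ step 1: {p1}
  ✓ P
Run σ = ⟨a⟩ on Q: start {q0}
  after a @ step 1: ∅ (Q stuck)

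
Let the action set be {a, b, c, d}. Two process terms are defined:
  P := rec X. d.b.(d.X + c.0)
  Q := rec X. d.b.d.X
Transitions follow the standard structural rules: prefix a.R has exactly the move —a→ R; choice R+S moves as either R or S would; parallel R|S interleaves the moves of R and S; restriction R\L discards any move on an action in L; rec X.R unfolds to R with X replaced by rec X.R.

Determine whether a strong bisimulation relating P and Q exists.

NO

Reachable graph of P (4 states):
  p0 = rec X. d.b.(d.X + c.0) has moves =d=> p1
  p1 = b.(d.(rec X. d.b.(d.X + c.0)) + c.0) has moves =b=> p2
  p2 = d.(rec X. d.b.(d.X + c.0)) + c.0 has moves =c=> p3, =d=> p0
  p3 = 0 has moves (no moves)
Reachable graph of Q (3 states):
  q0 = rec X. d.b.d.X has moves =d=> q1
  q1 = b.d.(rec X. d.b.d.X) has moves =b=> q2
  q2 = d.(rec X. d.b.d.X) has moves =d=> q0
Bisimilarity quotient blocks:
  B0 = {p0}
  B1 = {p1}
  B2 = {p2}
  B3 = {p3}
  B4 = {q0}
  B5 = {q1}
  B6 = {q2}
p0 ∈ B0, q0 ∈ B4 → different blocks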